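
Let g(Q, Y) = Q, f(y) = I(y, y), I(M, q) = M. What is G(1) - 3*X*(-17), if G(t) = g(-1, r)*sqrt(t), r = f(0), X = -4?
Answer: -205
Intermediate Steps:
f(y) = y
r = 0
G(t) = -sqrt(t)
G(1) - 3*X*(-17) = -sqrt(1) - 3*(-4)*(-17) = -1*1 + 12*(-17) = -1 - 204 = -205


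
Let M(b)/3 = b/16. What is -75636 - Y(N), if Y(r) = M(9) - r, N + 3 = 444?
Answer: -1203147/16 ≈ -75197.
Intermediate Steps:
N = 441 (N = -3 + 444 = 441)
M(b) = 3*b/16 (M(b) = 3*(b/16) = 3*b/16)
Y(r) = 27/16 - r (Y(r) = (3/16)*9 - r = 27/16 - r)
-75636 - Y(N) = -75636 - (27/16 - 1*441) = -75636 - (27/16 - 441) = -75636 - 1*(-7029/16) = -75636 + 7029/16 = -1203147/16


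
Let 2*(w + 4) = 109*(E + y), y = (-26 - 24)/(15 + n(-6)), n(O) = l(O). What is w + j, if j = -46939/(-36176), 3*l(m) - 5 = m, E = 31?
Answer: 597302757/397936 ≈ 1501.0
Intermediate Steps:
l(m) = 5/3 + m/3
n(O) = 5/3 + O/3
j = 46939/36176 (j = -46939*(-1/36176) = 46939/36176 ≈ 1.2975)
y = -75/22 (y = (-26 - 24)/(15 + (5/3 + (⅓)*(-6))) = -50/(15 + (5/3 - 2)) = -50/(15 - ⅓) = -50/44/3 = -50*3/44 = -75/22 ≈ -3.4091)
w = 65987/44 (w = -4 + (109*(31 - 75/22))/2 = -4 + (109*(607/22))/2 = -4 + (½)*(66163/22) = -4 + 66163/44 = 65987/44 ≈ 1499.7)
w + j = 65987/44 + 46939/36176 = 597302757/397936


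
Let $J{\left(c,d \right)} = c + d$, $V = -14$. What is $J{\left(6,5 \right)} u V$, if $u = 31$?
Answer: $-4774$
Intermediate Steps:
$J{\left(6,5 \right)} u V = \left(6 + 5\right) 31 \left(-14\right) = 11 \cdot 31 \left(-14\right) = 341 \left(-14\right) = -4774$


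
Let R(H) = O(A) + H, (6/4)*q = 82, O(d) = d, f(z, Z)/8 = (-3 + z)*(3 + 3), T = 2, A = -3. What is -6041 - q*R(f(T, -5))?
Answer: -3253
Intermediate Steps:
f(z, Z) = -144 + 48*z (f(z, Z) = 8*((-3 + z)*(3 + 3)) = 8*((-3 + z)*6) = 8*(-18 + 6*z) = -144 + 48*z)
q = 164/3 (q = (⅔)*82 = 164/3 ≈ 54.667)
R(H) = -3 + H
-6041 - q*R(f(T, -5)) = -6041 - 164*(-3 + (-144 + 48*2))/3 = -6041 - 164*(-3 + (-144 + 96))/3 = -6041 - 164*(-3 - 48)/3 = -6041 - 164*(-51)/3 = -6041 - 1*(-2788) = -6041 + 2788 = -3253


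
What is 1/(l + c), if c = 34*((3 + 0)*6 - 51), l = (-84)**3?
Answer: -1/593826 ≈ -1.6840e-6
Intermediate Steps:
l = -592704
c = -1122 (c = 34*(3*6 - 51) = 34*(18 - 51) = 34*(-33) = -1122)
1/(l + c) = 1/(-592704 - 1122) = 1/(-593826) = -1/593826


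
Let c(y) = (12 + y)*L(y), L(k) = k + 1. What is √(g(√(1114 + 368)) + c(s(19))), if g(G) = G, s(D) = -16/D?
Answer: √(636 + 361*√1482)/19 ≈ 6.3450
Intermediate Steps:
L(k) = 1 + k
c(y) = (1 + y)*(12 + y) (c(y) = (12 + y)*(1 + y) = (1 + y)*(12 + y))
√(g(√(1114 + 368)) + c(s(19))) = √(√(1114 + 368) + (1 - 16/19)*(12 - 16/19)) = √(√1482 + (1 - 16*1/19)*(12 - 16*1/19)) = √(√1482 + (1 - 16/19)*(12 - 16/19)) = √(√1482 + (3/19)*(212/19)) = √(√1482 + 636/361) = √(636/361 + √1482)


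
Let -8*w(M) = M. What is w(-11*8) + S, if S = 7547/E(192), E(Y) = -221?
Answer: -5116/221 ≈ -23.149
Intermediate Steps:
w(M) = -M/8
S = -7547/221 (S = 7547/(-221) = 7547*(-1/221) = -7547/221 ≈ -34.149)
w(-11*8) + S = -(-11)*8/8 - 7547/221 = -⅛*(-88) - 7547/221 = 11 - 7547/221 = -5116/221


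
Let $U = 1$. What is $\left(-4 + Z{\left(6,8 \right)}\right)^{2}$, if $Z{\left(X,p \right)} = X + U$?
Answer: $9$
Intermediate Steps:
$Z{\left(X,p \right)} = 1 + X$ ($Z{\left(X,p \right)} = X + 1 = 1 + X$)
$\left(-4 + Z{\left(6,8 \right)}\right)^{2} = \left(-4 + \left(1 + 6\right)\right)^{2} = \left(-4 + 7\right)^{2} = 3^{2} = 9$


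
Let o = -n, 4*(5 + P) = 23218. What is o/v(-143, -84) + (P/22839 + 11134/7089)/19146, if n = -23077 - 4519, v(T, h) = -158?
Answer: -9504811434091651/54419518262292 ≈ -174.66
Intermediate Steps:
P = 11599/2 (P = -5 + (1/4)*23218 = -5 + 11609/2 = 11599/2 ≈ 5799.5)
n = -27596
o = 27596 (o = -1*(-27596) = 27596)
o/v(-143, -84) + (P/22839 + 11134/7089)/19146 = 27596/(-158) + ((11599/2)/22839 + 11134/7089)/19146 = 27596*(-1/158) + ((11599/2)*(1/22839) + 11134*(1/7089))*(1/19146) = -13798/79 + (11599/45678 + 11134/7089)*(1/19146) = -13798/79 + (65644907/35979038)*(1/19146) = -13798/79 + 65644907/688854661548 = -9504811434091651/54419518262292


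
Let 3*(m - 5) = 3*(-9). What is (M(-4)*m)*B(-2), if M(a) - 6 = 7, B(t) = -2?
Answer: 104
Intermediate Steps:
M(a) = 13 (M(a) = 6 + 7 = 13)
m = -4 (m = 5 + (3*(-9))/3 = 5 + (⅓)*(-27) = 5 - 9 = -4)
(M(-4)*m)*B(-2) = (13*(-4))*(-2) = -52*(-2) = 104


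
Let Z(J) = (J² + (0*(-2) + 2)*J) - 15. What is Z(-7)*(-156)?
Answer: -3120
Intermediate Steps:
Z(J) = -15 + J² + 2*J (Z(J) = (J² + (0 + 2)*J) - 15 = (J² + 2*J) - 15 = -15 + J² + 2*J)
Z(-7)*(-156) = (-15 + (-7)² + 2*(-7))*(-156) = (-15 + 49 - 14)*(-156) = 20*(-156) = -3120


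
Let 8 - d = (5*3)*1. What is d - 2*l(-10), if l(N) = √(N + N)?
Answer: -7 - 4*I*√5 ≈ -7.0 - 8.9443*I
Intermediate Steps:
l(N) = √2*√N (l(N) = √(2*N) = √2*√N)
d = -7 (d = 8 - 5*3 = 8 - 15 = -7)
d - 2*l(-10) = -7 - 2*√2*√(-10) = -7 - 2*√2*I*√10 = -7 - 4*I*√5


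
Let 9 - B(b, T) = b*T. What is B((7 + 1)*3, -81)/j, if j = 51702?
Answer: 93/2462 ≈ 0.037774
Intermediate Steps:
B(b, T) = 9 - T*b (B(b, T) = 9 - b*T = 9 - T*b)
B((7 + 1)*3, -81)/j = (9 - 1*(-81)*(7 + 1)*3)/51702 = (9 - 1*(-81)*8*3)*(1/51702) = (9 - 1*(-81)*24)*(1/51702) = (9 + 1944)*(1/51702) = 1953*(1/51702) = 93/2462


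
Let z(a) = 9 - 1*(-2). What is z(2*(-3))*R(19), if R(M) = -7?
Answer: -77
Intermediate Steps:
z(a) = 11 (z(a) = 9 + 2 = 11)
z(2*(-3))*R(19) = 11*(-7) = -77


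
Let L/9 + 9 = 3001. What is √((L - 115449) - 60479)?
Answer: 10*I*√1490 ≈ 386.01*I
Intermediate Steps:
L = 26928 (L = -81 + 9*3001 = -81 + 27009 = 26928)
√((L - 115449) - 60479) = √((26928 - 115449) - 60479) = √(-88521 - 60479) = √(-149000) = 10*I*√1490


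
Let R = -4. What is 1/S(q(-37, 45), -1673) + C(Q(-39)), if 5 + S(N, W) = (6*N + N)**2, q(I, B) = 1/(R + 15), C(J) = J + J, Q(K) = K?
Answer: -43489/556 ≈ -78.218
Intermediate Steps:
C(J) = 2*J
q(I, B) = 1/11 (q(I, B) = 1/(-4 + 15) = 1/11)
S(N, W) = -5 + 49*N**2 (S(N, W) = -5 + (6*N + N)**2 = -5 + (7*N)**2 = -5 + 49*N**2)
1/S(q(-37, 45), -1673) + C(Q(-39)) = 1/(-5 + 49*(1/11)**2) + 2*(-39) = 1/(-5 + 49*(1/121)) - 78 = 1/(-5 + 49/121) - 78 = 1/(-556/121) - 78 = -121/556 - 78 = -43489/556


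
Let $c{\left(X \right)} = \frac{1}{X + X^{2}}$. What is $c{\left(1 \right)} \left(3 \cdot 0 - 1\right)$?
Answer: $- \frac{1}{2} \approx -0.5$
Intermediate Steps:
$c{\left(1 \right)} \left(3 \cdot 0 - 1\right) = \frac{1}{1 \left(1 + 1\right)} \left(3 \cdot 0 - 1\right) = 1 \cdot \frac{1}{2} \left(0 - 1\right) = 1 \cdot \frac{1}{2} \left(-1\right) = \frac{1}{2} \left(-1\right) = - \frac{1}{2}$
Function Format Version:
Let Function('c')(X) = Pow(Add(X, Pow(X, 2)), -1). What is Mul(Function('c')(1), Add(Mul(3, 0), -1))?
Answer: Rational(-1, 2) ≈ -0.50000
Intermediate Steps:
Mul(Function('c')(1), Add(Mul(3, 0), -1)) = Mul(Mul(Pow(1, -1), Pow(Add(1, 1), -1)), Add(Mul(3, 0), -1)) = Mul(Mul(1, Pow(2, -1)), Add(0, -1)) = Mul(Mul(1, Rational(1, 2)), -1) = Mul(Rational(1, 2), -1) = Rational(-1, 2)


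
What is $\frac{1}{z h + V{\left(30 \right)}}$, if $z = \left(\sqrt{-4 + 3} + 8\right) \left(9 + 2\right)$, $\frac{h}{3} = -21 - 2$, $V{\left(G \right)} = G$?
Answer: $- \frac{2014}{12360615} + \frac{253 i}{12360615} \approx -0.00016294 + 2.0468 \cdot 10^{-5} i$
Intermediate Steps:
$h = -69$ ($h = 3 \left(-21 - 2\right) = 3 \left(-23\right) = -69$)
$z = 88 + 11 i$ ($z = \left(\sqrt{-1} + 8\right) 11 = \left(i + 8\right) 11 = \left(8 + i\right) 11 = 88 + 11 i \approx 88.0 + 11.0 i$)
$\frac{1}{z h + V{\left(30 \right)}} = \frac{1}{\left(88 + 11 i\right) \left(-69\right) + 30} = \frac{1}{\left(-6072 - 759 i\right) + 30} = \frac{1}{-6042 - 759 i} = \frac{-6042 + 759 i}{37081845}$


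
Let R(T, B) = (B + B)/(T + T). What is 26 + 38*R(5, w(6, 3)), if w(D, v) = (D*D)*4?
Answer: 5602/5 ≈ 1120.4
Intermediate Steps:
w(D, v) = 4*D² (w(D, v) = D²*4 = 4*D²)
R(T, B) = B/T (R(T, B) = (2*B)/((2*T)) = (2*B)*(1/(2*T)) = B/T)
26 + 38*R(5, w(6, 3)) = 26 + 38*((4*6²)/5) = 26 + 38*((4*36)*(⅕)) = 26 + 38*(144*(⅕)) = 26 + 38*(144/5) = 26 + 5472/5 = 5602/5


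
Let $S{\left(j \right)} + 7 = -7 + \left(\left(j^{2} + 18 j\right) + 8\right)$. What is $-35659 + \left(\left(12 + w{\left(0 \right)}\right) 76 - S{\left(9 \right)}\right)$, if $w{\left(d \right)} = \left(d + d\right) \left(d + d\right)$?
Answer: $-34984$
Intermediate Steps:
$w{\left(d \right)} = 4 d^{2}$ ($w{\left(d \right)} = 2 d 2 d = 4 d^{2}$)
$S{\left(j \right)} = -6 + j^{2} + 18 j$ ($S{\left(j \right)} = -7 - \left(-1 - j^{2} - 18 j\right) = -7 + \left(1 + j^{2} + 18 j\right) = -6 + j^{2} + 18 j$)
$-35659 + \left(\left(12 + w{\left(0 \right)}\right) 76 - S{\left(9 \right)}\right) = -35659 - \left(75 + 162 - \left(12 + 4 \cdot 0^{2}\right) 76\right) = -35659 + \left(\left(12 + 4 \cdot 0\right) 76 - \left(-6 + 81 + 162\right)\right) = -35659 - \left(237 - \left(12 + 0\right) 76\right) = -35659 + \left(12 \cdot 76 - 237\right) = -35659 + \left(912 - 237\right) = -35659 + 675 = -34984$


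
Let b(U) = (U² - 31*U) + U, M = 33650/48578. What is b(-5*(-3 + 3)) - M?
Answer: -16825/24289 ≈ -0.69270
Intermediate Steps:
M = 16825/24289 (M = 33650*(1/48578) = 16825/24289 ≈ 0.69270)
b(U) = U² - 30*U
b(-5*(-3 + 3)) - M = (-5*(-3 + 3))*(-30 - 5*(-3 + 3)) - 1*16825/24289 = (-5*0)*(-30 - 5*0) - 16825/24289 = 0*(-30 + 0) - 16825/24289 = 0*(-30) - 16825/24289 = 0 - 16825/24289 = -16825/24289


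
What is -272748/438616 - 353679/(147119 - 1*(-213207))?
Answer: -15837966507/9877796801 ≈ -1.6034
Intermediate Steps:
-272748/438616 - 353679/(147119 - 1*(-213207)) = -272748*1/438616 - 353679/(147119 + 213207) = -68187/109654 - 353679/360326 = -15837966507/9877796801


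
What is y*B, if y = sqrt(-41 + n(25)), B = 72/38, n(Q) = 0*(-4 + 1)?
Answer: 36*I*sqrt(41)/19 ≈ 12.132*I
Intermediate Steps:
n(Q) = 0 (n(Q) = 0*(-3) = 0)
B = 36/19 (B = 72*(1/38) = 36/19 ≈ 1.8947)
y = I*sqrt(41) (y = sqrt(-41 + 0) = sqrt(-41) = I*sqrt(41) ≈ 6.4031*I)
y*B = (I*sqrt(41))*(36/19) = 36*I*sqrt(41)/19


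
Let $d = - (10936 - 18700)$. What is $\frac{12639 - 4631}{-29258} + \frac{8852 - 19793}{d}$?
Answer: $- \frac{63714315}{37859852} \approx -1.6829$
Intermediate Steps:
$d = 7764$ ($d = - (10936 - 18700) = \left(-1\right) \left(-7764\right) = 7764$)
$\frac{12639 - 4631}{-29258} + \frac{8852 - 19793}{d} = \frac{12639 - 4631}{-29258} + \frac{8852 - 19793}{7764} = \left(12639 - 4631\right) \left(- \frac{1}{29258}\right) + \left(8852 - 19793\right) \frac{1}{7764} = 8008 \left(- \frac{1}{29258}\right) - \frac{3647}{2588} = - \frac{4004}{14629} - \frac{3647}{2588} = - \frac{63714315}{37859852}$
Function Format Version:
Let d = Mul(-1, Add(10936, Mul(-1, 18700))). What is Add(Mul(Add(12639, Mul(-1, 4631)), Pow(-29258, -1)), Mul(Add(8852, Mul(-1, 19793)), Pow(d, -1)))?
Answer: Rational(-63714315, 37859852) ≈ -1.6829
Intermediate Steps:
d = 7764 (d = Mul(-1, Add(10936, -18700)) = Mul(-1, -7764) = 7764)
Add(Mul(Add(12639, Mul(-1, 4631)), Pow(-29258, -1)), Mul(Add(8852, Mul(-1, 19793)), Pow(d, -1))) = Add(Mul(Add(12639, Mul(-1, 4631)), Pow(-29258, -1)), Mul(Add(8852, Mul(-1, 19793)), Pow(7764, -1))) = Add(Mul(Add(12639, -4631), Rational(-1, 29258)), Mul(Add(8852, -19793), Rational(1, 7764))) = Add(Mul(8008, Rational(-1, 29258)), Mul(-10941, Rational(1, 7764))) = Add(Rational(-4004, 14629), Rational(-3647, 2588)) = Rational(-63714315, 37859852)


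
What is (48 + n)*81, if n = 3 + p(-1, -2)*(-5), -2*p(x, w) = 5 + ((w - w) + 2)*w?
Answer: 8667/2 ≈ 4333.5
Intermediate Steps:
p(x, w) = -5/2 - w (p(x, w) = -(5 + ((w - w) + 2)*w)/2 = -(5 + (0 + 2)*w)/2 = -(5 + 2*w)/2 = -5/2 - w)
n = 11/2 (n = 3 + (-5/2 - 1*(-2))*(-5) = 3 + (-5/2 + 2)*(-5) = 3 - ½*(-5) = 3 + 5/2 = 11/2 ≈ 5.5000)
(48 + n)*81 = (48 + 11/2)*81 = (107/2)*81 = 8667/2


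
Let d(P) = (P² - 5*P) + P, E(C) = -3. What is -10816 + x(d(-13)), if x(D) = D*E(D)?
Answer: -11479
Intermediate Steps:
d(P) = P² - 4*P
x(D) = -3*D (x(D) = D*(-3) = -3*D)
-10816 + x(d(-13)) = -10816 - (-39)*(-4 - 13) = -10816 - (-39)*(-17) = -10816 - 3*221 = -10816 - 663 = -11479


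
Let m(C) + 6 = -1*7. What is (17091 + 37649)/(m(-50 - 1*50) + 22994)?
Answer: 7820/3283 ≈ 2.3820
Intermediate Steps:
m(C) = -13 (m(C) = -6 - 1*7 = -6 - 7 = -13)
(17091 + 37649)/(m(-50 - 1*50) + 22994) = (17091 + 37649)/(-13 + 22994) = 54740/22981 = 54740*(1/22981) = 7820/3283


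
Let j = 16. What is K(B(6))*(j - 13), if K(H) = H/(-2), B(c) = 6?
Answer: -9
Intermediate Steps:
K(H) = -H/2 (K(H) = H*(-½) = -H/2)
K(B(6))*(j - 13) = (-½*6)*(16 - 13) = -3*3 = -9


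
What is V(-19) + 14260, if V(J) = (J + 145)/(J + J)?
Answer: 270877/19 ≈ 14257.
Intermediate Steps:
V(J) = (145 + J)/(2*J) (V(J) = (145 + J)/((2*J)) = (145 + J)*(1/(2*J)) = (145 + J)/(2*J))
V(-19) + 14260 = (1/2)*(145 - 19)/(-19) + 14260 = (1/2)*(-1/19)*126 + 14260 = -63/19 + 14260 = 270877/19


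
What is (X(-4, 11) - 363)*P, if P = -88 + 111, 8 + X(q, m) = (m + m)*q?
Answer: -10557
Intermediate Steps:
X(q, m) = -8 + 2*m*q (X(q, m) = -8 + (m + m)*q = -8 + (2*m)*q = -8 + 2*m*q)
P = 23
(X(-4, 11) - 363)*P = ((-8 + 2*11*(-4)) - 363)*23 = ((-8 - 88) - 363)*23 = (-96 - 363)*23 = -459*23 = -10557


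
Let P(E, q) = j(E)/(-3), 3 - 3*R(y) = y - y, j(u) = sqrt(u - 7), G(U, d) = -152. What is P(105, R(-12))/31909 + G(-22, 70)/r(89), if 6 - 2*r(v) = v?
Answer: 304/83 - 7*sqrt(2)/95727 ≈ 3.6625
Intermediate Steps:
r(v) = 3 - v/2
j(u) = sqrt(-7 + u)
R(y) = 1 (R(y) = 1 - (y - y)/3 = 1 - 1/3*0 = 1 + 0 = 1)
P(E, q) = -sqrt(-7 + E)/3 (P(E, q) = sqrt(-7 + E)/(-3) = sqrt(-7 + E)*(-1/3) = -sqrt(-7 + E)/3)
P(105, R(-12))/31909 + G(-22, 70)/r(89) = -sqrt(-7 + 105)/3/31909 - 152/(3 - 1/2*89) = -7*sqrt(2)/3*(1/31909) - 152/(3 - 89/2) = -7*sqrt(2)/3*(1/31909) - 152/(-83/2) = -7*sqrt(2)/3*(1/31909) - 152*(-2/83) = -7*sqrt(2)/95727 + 304/83 = 304/83 - 7*sqrt(2)/95727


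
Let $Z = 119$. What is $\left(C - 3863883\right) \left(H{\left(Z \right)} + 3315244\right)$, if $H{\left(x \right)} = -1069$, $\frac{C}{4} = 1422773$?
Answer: $6055690387575$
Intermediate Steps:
$C = 5691092$ ($C = 4 \cdot 1422773 = 5691092$)
$\left(C - 3863883\right) \left(H{\left(Z \right)} + 3315244\right) = \left(5691092 - 3863883\right) \left(-1069 + 3315244\right) = 1827209 \cdot 3314175 = 6055690387575$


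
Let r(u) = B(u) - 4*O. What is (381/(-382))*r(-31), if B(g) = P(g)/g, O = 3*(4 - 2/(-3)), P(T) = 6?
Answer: 331851/5921 ≈ 56.046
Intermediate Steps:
O = 14 (O = 3*(4 - 2*(-1/3)) = 3*(4 + 2/3) = 3*(14/3) = 14)
B(g) = 6/g
r(u) = -56 + 6/u (r(u) = 6/u - 4*14 = 6/u - 56 = -56 + 6/u)
(381/(-382))*r(-31) = (381/(-382))*(-56 + 6/(-31)) = (381*(-1/382))*(-56 + 6*(-1/31)) = -381*(-56 - 6/31)/382 = -381/382*(-1742/31) = 331851/5921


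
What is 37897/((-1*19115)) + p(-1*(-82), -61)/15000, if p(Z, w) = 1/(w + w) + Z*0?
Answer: -13870305823/6996090000 ≈ -1.9826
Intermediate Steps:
p(Z, w) = 1/(2*w) (p(Z, w) = 1/(2*w) + 0 = 1/(2*w))
37897/((-1*19115)) + p(-1*(-82), -61)/15000 = 37897/((-1*19115)) + ((½)/(-61))/15000 = 37897/(-19115) + ((½)*(-1/61))*(1/15000) = 37897*(-1/19115) - 1/122*1/15000 = -37897/19115 - 1/1830000 = -13870305823/6996090000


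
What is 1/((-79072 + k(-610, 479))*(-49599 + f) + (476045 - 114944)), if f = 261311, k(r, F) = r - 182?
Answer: -1/16907806067 ≈ -5.9144e-11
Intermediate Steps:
k(r, F) = -182 + r
1/((-79072 + k(-610, 479))*(-49599 + f) + (476045 - 114944)) = 1/((-79072 + (-182 - 610))*(-49599 + 261311) + (476045 - 114944)) = 1/((-79072 - 792)*211712 + 361101) = 1/(-79864*211712 + 361101) = 1/(-16908167168 + 361101) = 1/(-16907806067) = -1/16907806067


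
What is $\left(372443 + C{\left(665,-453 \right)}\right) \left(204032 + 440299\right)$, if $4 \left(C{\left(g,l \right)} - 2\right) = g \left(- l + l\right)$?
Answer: $239977859295$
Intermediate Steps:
$C{\left(g,l \right)} = 2$ ($C{\left(g,l \right)} = 2 + \frac{g \left(- l + l\right)}{4} = 2 + \frac{g 0}{4} = 2 + \frac{1}{4} \cdot 0 = 2 + 0 = 2$)
$\left(372443 + C{\left(665,-453 \right)}\right) \left(204032 + 440299\right) = \left(372443 + 2\right) \left(204032 + 440299\right) = 372445 \cdot 644331 = 239977859295$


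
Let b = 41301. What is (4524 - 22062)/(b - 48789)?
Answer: 2923/1248 ≈ 2.3421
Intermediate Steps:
(4524 - 22062)/(b - 48789) = (4524 - 22062)/(41301 - 48789) = -17538/(-7488) = -17538*(-1/7488) = 2923/1248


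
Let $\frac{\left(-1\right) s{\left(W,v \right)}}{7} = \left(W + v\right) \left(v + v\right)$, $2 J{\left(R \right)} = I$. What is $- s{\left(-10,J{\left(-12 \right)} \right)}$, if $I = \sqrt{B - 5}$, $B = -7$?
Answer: $-42 - 140 i \sqrt{3} \approx -42.0 - 242.49 i$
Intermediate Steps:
$I = 2 i \sqrt{3}$ ($I = \sqrt{-7 - 5} = \sqrt{-12} = 2 i \sqrt{3} \approx 3.4641 i$)
$J{\left(R \right)} = i \sqrt{3}$ ($J{\left(R \right)} = \frac{2 i \sqrt{3}}{2} = i \sqrt{3}$)
$s{\left(W,v \right)} = - 14 v \left(W + v\right)$ ($s{\left(W,v \right)} = - 7 \left(W + v\right) \left(v + v\right) = - 7 \left(W + v\right) 2 v = - 7 \cdot 2 v \left(W + v\right) = - 14 v \left(W + v\right)$)
$- s{\left(-10,J{\left(-12 \right)} \right)} = - \left(-14\right) i \sqrt{3} \left(-10 + i \sqrt{3}\right) = 14 i \sqrt{3} \left(-10 + i \sqrt{3}\right)$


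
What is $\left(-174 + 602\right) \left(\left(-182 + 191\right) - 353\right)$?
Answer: $-147232$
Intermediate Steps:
$\left(-174 + 602\right) \left(\left(-182 + 191\right) - 353\right) = 428 \left(9 - 353\right) = 428 \left(-344\right) = -147232$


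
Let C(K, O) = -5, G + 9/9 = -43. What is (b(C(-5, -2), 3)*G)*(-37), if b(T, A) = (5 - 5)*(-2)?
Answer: 0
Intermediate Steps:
G = -44 (G = -1 - 43 = -44)
b(T, A) = 0 (b(T, A) = 0*(-2) = 0)
(b(C(-5, -2), 3)*G)*(-37) = (0*(-44))*(-37) = 0*(-37) = 0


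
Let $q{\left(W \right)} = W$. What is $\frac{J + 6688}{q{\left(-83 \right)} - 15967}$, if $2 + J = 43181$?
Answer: $- \frac{49867}{16050} \approx -3.107$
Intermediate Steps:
$J = 43179$ ($J = -2 + 43181 = 43179$)
$\frac{J + 6688}{q{\left(-83 \right)} - 15967} = \frac{43179 + 6688}{-83 - 15967} = \frac{49867}{-16050} = 49867 \left(- \frac{1}{16050}\right) = - \frac{49867}{16050}$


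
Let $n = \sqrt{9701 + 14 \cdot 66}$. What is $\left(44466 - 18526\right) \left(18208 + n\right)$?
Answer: $472315520 + 648500 \sqrt{17} \approx 4.7499 \cdot 10^{8}$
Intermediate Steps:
$n = 25 \sqrt{17}$ ($n = \sqrt{9701 + 924} = \sqrt{10625} = 25 \sqrt{17} \approx 103.08$)
$\left(44466 - 18526\right) \left(18208 + n\right) = \left(44466 - 18526\right) \left(18208 + 25 \sqrt{17}\right) = 25940 \left(18208 + 25 \sqrt{17}\right) = 472315520 + 648500 \sqrt{17}$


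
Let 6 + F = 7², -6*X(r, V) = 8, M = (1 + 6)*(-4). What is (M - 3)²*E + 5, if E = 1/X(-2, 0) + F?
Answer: 162429/4 ≈ 40607.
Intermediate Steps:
M = -28 (M = 7*(-4) = -28)
X(r, V) = -4/3 (X(r, V) = -⅙*8 = -4/3)
F = 43 (F = -6 + 7² = -6 + 49 = 43)
E = 169/4 (E = 1/(-4/3) + 43 = -¾ + 43 = 169/4 ≈ 42.250)
(M - 3)²*E + 5 = (-28 - 3)²*(169/4) + 5 = (-31)²*(169/4) + 5 = 961*(169/4) + 5 = 162409/4 + 5 = 162429/4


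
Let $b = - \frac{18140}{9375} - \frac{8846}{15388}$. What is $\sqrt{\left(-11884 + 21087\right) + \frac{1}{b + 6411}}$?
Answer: $\frac{\sqrt{78658885179037021792361597}}{92450481793} \approx 95.932$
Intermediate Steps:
$b = - \frac{36206957}{14426250}$ ($b = \left(-18140\right) \frac{1}{9375} - \frac{4423}{7694} = - \frac{3628}{1875} - \frac{4423}{7694} = - \frac{36206957}{14426250} \approx -2.5098$)
$\sqrt{\left(-11884 + 21087\right) + \frac{1}{b + 6411}} = \sqrt{\left(-11884 + 21087\right) + \frac{1}{- \frac{36206957}{14426250} + 6411}} = \sqrt{9203 + \frac{1}{\frac{92450481793}{14426250}}} = \sqrt{9203 + \frac{14426250}{92450481793}} = \sqrt{\frac{850821798367229}{92450481793}} = \frac{\sqrt{78658885179037021792361597}}{92450481793}$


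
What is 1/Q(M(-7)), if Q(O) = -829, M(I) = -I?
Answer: -1/829 ≈ -0.0012063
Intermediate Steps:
1/Q(M(-7)) = 1/(-829) = -1/829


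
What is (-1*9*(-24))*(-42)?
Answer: -9072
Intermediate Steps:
(-1*9*(-24))*(-42) = -9*(-24)*(-42) = 216*(-42) = -9072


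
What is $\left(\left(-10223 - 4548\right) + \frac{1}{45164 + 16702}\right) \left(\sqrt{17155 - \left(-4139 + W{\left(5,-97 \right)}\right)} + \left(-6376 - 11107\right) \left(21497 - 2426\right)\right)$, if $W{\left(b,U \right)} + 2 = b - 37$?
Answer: $\frac{33853911081930745}{6874} - \frac{1827645370 \sqrt{1333}}{30933} \approx 4.9249 \cdot 10^{12}$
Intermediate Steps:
$W{\left(b,U \right)} = -39 + b$ ($W{\left(b,U \right)} = -2 + \left(b - 37\right) = -2 + \left(-37 + b\right) = -39 + b$)
$\left(\left(-10223 - 4548\right) + \frac{1}{45164 + 16702}\right) \left(\sqrt{17155 - \left(-4139 + W{\left(5,-97 \right)}\right)} + \left(-6376 - 11107\right) \left(21497 - 2426\right)\right) = \left(\left(-10223 - 4548\right) + \frac{1}{45164 + 16702}\right) \left(\sqrt{17155 + \left(4139 - \left(-39 + 5\right)\right)} + \left(-6376 - 11107\right) \left(21497 - 2426\right)\right) = \left(-14771 + \frac{1}{61866}\right) \left(\sqrt{17155 + \left(4139 - -34\right)} - 333418293\right) = \left(-14771 + \frac{1}{61866}\right) \left(\sqrt{17155 + \left(4139 + 34\right)} - 333418293\right) = - \frac{913822685 \left(\sqrt{17155 + 4173} - 333418293\right)}{61866} = - \frac{913822685 \left(\sqrt{21328} - 333418293\right)}{61866} = - \frac{913822685 \left(4 \sqrt{1333} - 333418293\right)}{61866} = - \frac{913822685 \left(-333418293 + 4 \sqrt{1333}\right)}{61866} = \frac{33853911081930745}{6874} - \frac{1827645370 \sqrt{1333}}{30933}$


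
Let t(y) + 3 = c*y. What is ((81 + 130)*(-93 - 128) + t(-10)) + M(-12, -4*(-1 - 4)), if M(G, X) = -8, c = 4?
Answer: -46682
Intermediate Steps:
t(y) = -3 + 4*y
((81 + 130)*(-93 - 128) + t(-10)) + M(-12, -4*(-1 - 4)) = ((81 + 130)*(-93 - 128) + (-3 + 4*(-10))) - 8 = (211*(-221) + (-3 - 40)) - 8 = (-46631 - 43) - 8 = -46674 - 8 = -46682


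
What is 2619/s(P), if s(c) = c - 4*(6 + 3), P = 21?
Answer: -873/5 ≈ -174.60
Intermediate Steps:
s(c) = -36 + c (s(c) = c - 4*9 = c - 1*36 = c - 36 = -36 + c)
2619/s(P) = 2619/(-36 + 21) = 2619/(-15) = 2619*(-1/15) = -873/5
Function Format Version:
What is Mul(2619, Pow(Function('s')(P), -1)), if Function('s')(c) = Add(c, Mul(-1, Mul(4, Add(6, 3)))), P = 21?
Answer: Rational(-873, 5) ≈ -174.60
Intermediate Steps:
Function('s')(c) = Add(-36, c) (Function('s')(c) = Add(c, Mul(-1, Mul(4, 9))) = Add(c, Mul(-1, 36)) = Add(c, -36) = Add(-36, c))
Mul(2619, Pow(Function('s')(P), -1)) = Mul(2619, Pow(Add(-36, 21), -1)) = Mul(2619, Pow(-15, -1)) = Mul(2619, Rational(-1, 15)) = Rational(-873, 5)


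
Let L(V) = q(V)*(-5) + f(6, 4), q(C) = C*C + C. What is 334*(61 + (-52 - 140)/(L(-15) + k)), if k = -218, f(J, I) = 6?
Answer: 12888058/631 ≈ 20425.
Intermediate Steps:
q(C) = C + C² (q(C) = C² + C = C + C²)
L(V) = 6 - 5*V*(1 + V) (L(V) = (V*(1 + V))*(-5) + 6 = -5*V*(1 + V) + 6 = 6 - 5*V*(1 + V))
334*(61 + (-52 - 140)/(L(-15) + k)) = 334*(61 + (-52 - 140)/((6 - 5*(-15)*(1 - 15)) - 218)) = 334*(61 - 192/((6 - 5*(-15)*(-14)) - 218)) = 334*(61 - 192/((6 - 1050) - 218)) = 334*(61 - 192/(-1044 - 218)) = 334*(61 - 192/(-1262)) = 334*(61 - 192*(-1/1262)) = 334*(61 + 96/631) = 334*(38587/631) = 12888058/631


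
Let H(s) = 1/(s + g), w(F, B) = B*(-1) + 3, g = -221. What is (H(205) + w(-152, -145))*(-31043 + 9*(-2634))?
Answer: -129590883/16 ≈ -8.0994e+6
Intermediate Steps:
w(F, B) = 3 - B (w(F, B) = -B + 3 = 3 - B)
H(s) = 1/(-221 + s) (H(s) = 1/(s - 221) = 1/(-221 + s))
(H(205) + w(-152, -145))*(-31043 + 9*(-2634)) = (1/(-221 + 205) + (3 - 1*(-145)))*(-31043 + 9*(-2634)) = (1/(-16) + (3 + 145))*(-31043 - 23706) = (-1/16 + 148)*(-54749) = (2367/16)*(-54749) = -129590883/16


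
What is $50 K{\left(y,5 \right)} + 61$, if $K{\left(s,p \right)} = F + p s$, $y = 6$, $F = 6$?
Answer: $1861$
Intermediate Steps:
$K{\left(s,p \right)} = 6 + p s$
$50 K{\left(y,5 \right)} + 61 = 50 \left(6 + 5 \cdot 6\right) + 61 = 50 \left(6 + 30\right) + 61 = 50 \cdot 36 + 61 = 1800 + 61 = 1861$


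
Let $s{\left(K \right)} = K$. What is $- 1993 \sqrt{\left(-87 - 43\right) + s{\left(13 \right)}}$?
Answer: $- 5979 i \sqrt{13} \approx - 21558.0 i$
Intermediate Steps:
$- 1993 \sqrt{\left(-87 - 43\right) + s{\left(13 \right)}} = - 1993 \sqrt{\left(-87 - 43\right) + 13} = - 1993 \sqrt{-130 + 13} = - 1993 \sqrt{-117} = - 1993 \cdot 3 i \sqrt{13} = - 5979 i \sqrt{13}$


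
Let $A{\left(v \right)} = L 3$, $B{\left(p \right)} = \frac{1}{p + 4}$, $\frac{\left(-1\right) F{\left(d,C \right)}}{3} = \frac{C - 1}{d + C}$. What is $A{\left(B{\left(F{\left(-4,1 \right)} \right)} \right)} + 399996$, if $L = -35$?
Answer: $399891$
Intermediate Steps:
$F{\left(d,C \right)} = - \frac{3 \left(-1 + C\right)}{C + d}$ ($F{\left(d,C \right)} = - 3 \frac{C - 1}{d + C} = - 3 \frac{-1 + C}{C + d} = - \frac{3 \left(-1 + C\right)}{C + d}$)
$B{\left(p \right)} = \frac{1}{4 + p}$
$A{\left(v \right)} = -105$ ($A{\left(v \right)} = \left(-35\right) 3 = -105$)
$A{\left(B{\left(F{\left(-4,1 \right)} \right)} \right)} + 399996 = -105 + 399996 = 399891$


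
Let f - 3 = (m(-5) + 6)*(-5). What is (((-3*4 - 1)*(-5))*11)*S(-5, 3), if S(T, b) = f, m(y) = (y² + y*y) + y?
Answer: -180180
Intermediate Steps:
m(y) = y + 2*y² (m(y) = (y² + y²) + y = 2*y² + y = y + 2*y²)
f = -252 (f = 3 + (-5*(1 + 2*(-5)) + 6)*(-5) = 3 + (-5*(1 - 10) + 6)*(-5) = 3 + (-5*(-9) + 6)*(-5) = 3 + (45 + 6)*(-5) = 3 + 51*(-5) = 3 - 255 = -252)
S(T, b) = -252
(((-3*4 - 1)*(-5))*11)*S(-5, 3) = (((-3*4 - 1)*(-5))*11)*(-252) = (((-12 - 1)*(-5))*11)*(-252) = (-13*(-5)*11)*(-252) = (65*11)*(-252) = 715*(-252) = -180180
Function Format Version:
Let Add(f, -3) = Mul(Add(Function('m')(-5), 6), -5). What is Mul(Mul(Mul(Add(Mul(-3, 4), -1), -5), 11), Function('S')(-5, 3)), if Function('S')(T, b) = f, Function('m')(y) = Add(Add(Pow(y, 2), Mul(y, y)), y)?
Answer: -180180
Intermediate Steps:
Function('m')(y) = Add(y, Mul(2, Pow(y, 2))) (Function('m')(y) = Add(Add(Pow(y, 2), Pow(y, 2)), y) = Add(Mul(2, Pow(y, 2)), y) = Add(y, Mul(2, Pow(y, 2))))
f = -252 (f = Add(3, Mul(Add(Mul(-5, Add(1, Mul(2, -5))), 6), -5)) = Add(3, Mul(Add(Mul(-5, Add(1, -10)), 6), -5)) = Add(3, Mul(Add(Mul(-5, -9), 6), -5)) = Add(3, Mul(Add(45, 6), -5)) = Add(3, Mul(51, -5)) = Add(3, -255) = -252)
Function('S')(T, b) = -252
Mul(Mul(Mul(Add(Mul(-3, 4), -1), -5), 11), Function('S')(-5, 3)) = Mul(Mul(Mul(Add(Mul(-3, 4), -1), -5), 11), -252) = Mul(Mul(Mul(Add(-12, -1), -5), 11), -252) = Mul(Mul(Mul(-13, -5), 11), -252) = Mul(Mul(65, 11), -252) = Mul(715, -252) = -180180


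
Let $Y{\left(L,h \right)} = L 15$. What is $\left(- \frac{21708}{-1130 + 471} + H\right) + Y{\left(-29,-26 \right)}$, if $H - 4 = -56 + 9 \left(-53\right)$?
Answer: $- \frac{613568}{659} \approx -931.06$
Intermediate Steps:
$Y{\left(L,h \right)} = 15 L$
$H = -529$ ($H = 4 + \left(-56 + 9 \left(-53\right)\right) = 4 - 533 = -529$)
$\left(- \frac{21708}{-1130 + 471} + H\right) + Y{\left(-29,-26 \right)} = \left(- \frac{21708}{-1130 + 471} - 529\right) + 15 \left(-29\right) = \left(- \frac{21708}{-659} - 529\right) - 435 = \left(\left(-21708\right) \left(- \frac{1}{659}\right) - 529\right) - 435 = \left(\frac{21708}{659} - 529\right) - 435 = - \frac{326903}{659} - 435 = - \frac{613568}{659}$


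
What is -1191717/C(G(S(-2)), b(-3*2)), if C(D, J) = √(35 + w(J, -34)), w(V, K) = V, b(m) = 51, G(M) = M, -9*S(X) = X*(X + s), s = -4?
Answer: -1191717*√86/86 ≈ -1.2851e+5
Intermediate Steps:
S(X) = -X*(-4 + X)/9 (S(X) = -X*(X - 4)/9 = -X*(-4 + X)/9)
C(D, J) = √(35 + J)
-1191717/C(G(S(-2)), b(-3*2)) = -1191717/√(35 + 51) = -1191717*√86/86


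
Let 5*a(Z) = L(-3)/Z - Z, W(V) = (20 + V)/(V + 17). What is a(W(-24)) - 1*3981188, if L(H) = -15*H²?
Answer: -557372951/140 ≈ -3.9812e+6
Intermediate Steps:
W(V) = (20 + V)/(17 + V)
a(Z) = -27/Z - Z/5 (a(Z) = ((-15*(-3)²)/Z - Z)/5 = ((-15*9)/Z - Z)/5 = (-135/Z - Z)/5 = (-Z - 135/Z)/5 = -27/Z - Z/5)
a(W(-24)) - 1*3981188 = (-27*(17 - 24)/(20 - 24) - (20 - 24)/(5*(17 - 24))) - 1*3981188 = (-27/(-4/(-7)) - (-4)/(5*(-7))) - 3981188 = (-27/((-⅐*(-4))) - (-1)*(-4)/35) - 3981188 = (-27/4/7 - ⅕*4/7) - 3981188 = (-27*7/4 - 4/35) - 3981188 = (-189/4 - 4/35) - 3981188 = -6631/140 - 3981188 = -557372951/140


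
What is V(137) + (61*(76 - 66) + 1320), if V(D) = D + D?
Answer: 2204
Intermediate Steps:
V(D) = 2*D
V(137) + (61*(76 - 66) + 1320) = 2*137 + (61*(76 - 66) + 1320) = 274 + (61*10 + 1320) = 274 + (610 + 1320) = 274 + 1930 = 2204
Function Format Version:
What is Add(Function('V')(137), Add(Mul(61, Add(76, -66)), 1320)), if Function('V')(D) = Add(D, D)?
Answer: 2204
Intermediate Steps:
Function('V')(D) = Mul(2, D)
Add(Function('V')(137), Add(Mul(61, Add(76, -66)), 1320)) = Add(Mul(2, 137), Add(Mul(61, Add(76, -66)), 1320)) = Add(274, Add(Mul(61, 10), 1320)) = Add(274, Add(610, 1320)) = Add(274, 1930) = 2204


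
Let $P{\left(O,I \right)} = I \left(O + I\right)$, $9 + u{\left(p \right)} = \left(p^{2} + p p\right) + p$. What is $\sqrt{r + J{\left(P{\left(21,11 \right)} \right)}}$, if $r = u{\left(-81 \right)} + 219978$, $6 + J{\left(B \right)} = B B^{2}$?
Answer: $2 \sqrt{10961803} \approx 6621.7$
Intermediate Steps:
$u{\left(p \right)} = -9 + p + 2 p^{2}$ ($u{\left(p \right)} = -9 + \left(\left(p^{2} + p p\right) + p\right) = -9 + \left(\left(p^{2} + p^{2}\right) + p\right) = -9 + \left(2 p^{2} + p\right) = -9 + \left(p + 2 p^{2}\right) = -9 + p + 2 p^{2}$)
$P{\left(O,I \right)} = I \left(I + O\right)$
$J{\left(B \right)} = -6 + B^{3}$ ($J{\left(B \right)} = -6 + B B^{2} = -6 + B^{3}$)
$r = 233010$ ($r = \left(-9 - 81 + 2 \left(-81\right)^{2}\right) + 219978 = \left(-9 - 81 + 2 \cdot 6561\right) + 219978 = \left(-9 - 81 + 13122\right) + 219978 = 13032 + 219978 = 233010$)
$\sqrt{r + J{\left(P{\left(21,11 \right)} \right)}} = \sqrt{233010 - \left(6 - \left(11 \left(11 + 21\right)\right)^{3}\right)} = \sqrt{233010 - \left(6 - \left(11 \cdot 32\right)^{3}\right)} = \sqrt{233010 - \left(6 - 352^{3}\right)} = \sqrt{233010 + \left(-6 + 43614208\right)} = \sqrt{233010 + 43614202} = \sqrt{43847212} = 2 \sqrt{10961803}$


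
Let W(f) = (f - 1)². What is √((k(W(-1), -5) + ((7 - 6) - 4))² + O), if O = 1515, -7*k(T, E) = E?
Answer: √74491/7 ≈ 38.990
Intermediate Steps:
W(f) = (-1 + f)²
k(T, E) = -E/7
√((k(W(-1), -5) + ((7 - 6) - 4))² + O) = √((-⅐*(-5) + ((7 - 6) - 4))² + 1515) = √((5/7 + (1 - 4))² + 1515) = √((5/7 - 3)² + 1515) = √((-16/7)² + 1515) = √(256/49 + 1515) = √(74491/49) = √74491/7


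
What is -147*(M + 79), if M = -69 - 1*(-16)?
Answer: -3822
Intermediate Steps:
M = -53 (M = -69 + 16 = -53)
-147*(M + 79) = -147*(-53 + 79) = -147*26 = -3822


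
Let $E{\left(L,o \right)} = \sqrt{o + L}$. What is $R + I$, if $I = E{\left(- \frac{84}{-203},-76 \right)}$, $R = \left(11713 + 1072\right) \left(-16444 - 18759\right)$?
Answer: $-450070355 + \frac{4 i \sqrt{3973}}{29} \approx -4.5007 \cdot 10^{8} + 8.694 i$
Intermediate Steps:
$R = -450070355$ ($R = 12785 \left(-35203\right) = -450070355$)
$E{\left(L,o \right)} = \sqrt{L + o}$
$I = \frac{4 i \sqrt{3973}}{29}$ ($I = \sqrt{- \frac{84}{-203} - 76} = \sqrt{\left(-84\right) \left(- \frac{1}{203}\right) - 76} = \sqrt{\frac{12}{29} - 76} = \sqrt{- \frac{2192}{29}} = \frac{4 i \sqrt{3973}}{29} \approx 8.694 i$)
$R + I = -450070355 + \frac{4 i \sqrt{3973}}{29}$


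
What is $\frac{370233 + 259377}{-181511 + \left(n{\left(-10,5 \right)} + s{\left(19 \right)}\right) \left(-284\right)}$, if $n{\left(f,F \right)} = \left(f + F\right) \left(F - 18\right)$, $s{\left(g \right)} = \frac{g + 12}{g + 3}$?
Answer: $- \frac{6925710}{2204083} \approx -3.1422$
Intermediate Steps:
$s{\left(g \right)} = \frac{12 + g}{3 + g}$
$n{\left(f,F \right)} = \left(-18 + F\right) \left(F + f\right)$ ($n{\left(f,F \right)} = \left(F + f\right) \left(-18 + F\right) = \left(-18 + F\right) \left(F + f\right)$)
$\frac{370233 + 259377}{-181511 + \left(n{\left(-10,5 \right)} + s{\left(19 \right)}\right) \left(-284\right)} = \frac{370233 + 259377}{-181511 + \left(\left(5^{2} - 90 - -180 + 5 \left(-10\right)\right) + \frac{12 + 19}{3 + 19}\right) \left(-284\right)} = \frac{629610}{-181511 + \left(\left(25 - 90 + 180 - 50\right) + \frac{1}{22} \cdot 31\right) \left(-284\right)} = \frac{629610}{-181511 + \left(65 + \frac{1}{22} \cdot 31\right) \left(-284\right)} = \frac{629610}{-181511 + \left(65 + \frac{31}{22}\right) \left(-284\right)} = \frac{629610}{-181511 + \frac{1461}{22} \left(-284\right)} = \frac{629610}{-181511 - \frac{207462}{11}} = \frac{629610}{- \frac{2204083}{11}} = 629610 \left(- \frac{11}{2204083}\right) = - \frac{6925710}{2204083}$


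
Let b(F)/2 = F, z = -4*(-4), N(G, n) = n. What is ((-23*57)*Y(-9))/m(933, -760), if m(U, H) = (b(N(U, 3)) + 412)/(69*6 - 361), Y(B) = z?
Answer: -29256/11 ≈ -2659.6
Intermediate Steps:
z = 16
Y(B) = 16
b(F) = 2*F
m(U, H) = 418/53 (m(U, H) = (2*3 + 412)/(69*6 - 361) = (6 + 412)/(414 - 361) = 418/53)
((-23*57)*Y(-9))/m(933, -760) = (-23*57*16)/(418/53) = -1311*16*(53/418) = -20976*53/418 = -29256/11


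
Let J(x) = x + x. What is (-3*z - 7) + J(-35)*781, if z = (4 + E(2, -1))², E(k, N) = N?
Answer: -54704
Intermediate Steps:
J(x) = 2*x
z = 9 (z = (4 - 1)² = 3² = 9)
(-3*z - 7) + J(-35)*781 = (-3*9 - 7) + (2*(-35))*781 = (-27 - 7) - 70*781 = -34 - 54670 = -54704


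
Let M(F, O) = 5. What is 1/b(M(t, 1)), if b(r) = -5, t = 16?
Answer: -⅕ ≈ -0.20000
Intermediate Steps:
1/b(M(t, 1)) = 1/(-5) = -⅕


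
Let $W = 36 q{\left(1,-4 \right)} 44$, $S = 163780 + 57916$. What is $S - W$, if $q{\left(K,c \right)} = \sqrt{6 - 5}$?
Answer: $220112$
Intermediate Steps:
$S = 221696$
$q{\left(K,c \right)} = 1$ ($q{\left(K,c \right)} = \sqrt{1} = 1$)
$W = 1584$ ($W = 36 \cdot 1 \cdot 44 = 36 \cdot 44 = 1584$)
$S - W = 221696 - 1584 = 220112$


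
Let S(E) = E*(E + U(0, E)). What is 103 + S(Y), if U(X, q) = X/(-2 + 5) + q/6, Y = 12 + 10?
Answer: 2003/3 ≈ 667.67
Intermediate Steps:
Y = 22
U(X, q) = X/3 + q/6 (U(X, q) = X/3 + q*(⅙) = X*(⅓) + q/6 = X/3 + q/6)
S(E) = 7*E²/6 (S(E) = E*(E + ((⅓)*0 + E/6)) = E*(E + (0 + E/6)) = E*(E + E/6) = E*(7*E/6) = 7*E²/6)
103 + S(Y) = 103 + (7/6)*22² = 103 + (7/6)*484 = 103 + 1694/3 = 2003/3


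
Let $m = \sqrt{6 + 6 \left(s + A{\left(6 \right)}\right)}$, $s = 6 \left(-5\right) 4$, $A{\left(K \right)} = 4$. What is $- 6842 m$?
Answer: $- 6842 i \sqrt{690} \approx - 1.7972 \cdot 10^{5} i$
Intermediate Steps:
$s = -120$ ($s = \left(-30\right) 4 = -120$)
$m = i \sqrt{690}$ ($m = \sqrt{6 + 6 \left(-120 + 4\right)} = \sqrt{6 + 6 \left(-116\right)} = \sqrt{6 - 696} = \sqrt{-690} = i \sqrt{690} \approx 26.268 i$)
$- 6842 m = - 6842 i \sqrt{690}$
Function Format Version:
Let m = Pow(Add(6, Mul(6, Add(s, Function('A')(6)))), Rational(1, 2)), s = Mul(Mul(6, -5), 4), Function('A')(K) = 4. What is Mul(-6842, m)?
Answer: Mul(-6842, I, Pow(690, Rational(1, 2))) ≈ Mul(-1.7972e+5, I)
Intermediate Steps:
s = -120 (s = Mul(-30, 4) = -120)
m = Mul(I, Pow(690, Rational(1, 2))) (m = Pow(Add(6, Mul(6, Add(-120, 4))), Rational(1, 2)) = Pow(Add(6, Mul(6, -116)), Rational(1, 2)) = Pow(Add(6, -696), Rational(1, 2)) = Pow(-690, Rational(1, 2)) = Mul(I, Pow(690, Rational(1, 2))) ≈ Mul(26.268, I))
Mul(-6842, m) = Mul(-6842, Mul(I, Pow(690, Rational(1, 2)))) = Mul(-6842, I, Pow(690, Rational(1, 2)))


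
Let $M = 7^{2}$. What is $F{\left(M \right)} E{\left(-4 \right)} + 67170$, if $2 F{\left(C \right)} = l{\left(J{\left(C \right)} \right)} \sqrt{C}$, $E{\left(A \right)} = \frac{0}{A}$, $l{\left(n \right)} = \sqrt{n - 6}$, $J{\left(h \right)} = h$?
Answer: $67170$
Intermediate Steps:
$l{\left(n \right)} = \sqrt{-6 + n}$
$E{\left(A \right)} = 0$
$M = 49$
$F{\left(C \right)} = \frac{\sqrt{C} \sqrt{-6 + C}}{2}$ ($F{\left(C \right)} = \frac{\sqrt{-6 + C} \sqrt{C}}{2} = \frac{\sqrt{C} \sqrt{-6 + C}}{2}$)
$F{\left(M \right)} E{\left(-4 \right)} + 67170 = \frac{\sqrt{49} \sqrt{-6 + 49}}{2} \cdot 0 + 67170 = \frac{1}{2} \cdot 7 \sqrt{43} \cdot 0 + 67170 = \frac{7 \sqrt{43}}{2} \cdot 0 + 67170 = 0 + 67170 = 67170$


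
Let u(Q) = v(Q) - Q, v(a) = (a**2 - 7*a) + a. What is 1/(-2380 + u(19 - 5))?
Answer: -1/2282 ≈ -0.00043821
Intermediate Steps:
v(a) = a**2 - 6*a
u(Q) = -Q + Q*(-6 + Q) (u(Q) = Q*(-6 + Q) - Q = -Q + Q*(-6 + Q))
1/(-2380 + u(19 - 5)) = 1/(-2380 + (19 - 5)*(-7 + (19 - 5))) = 1/(-2380 + 14*(-7 + 14)) = 1/(-2380 + 14*7) = 1/(-2380 + 98) = 1/(-2282) = -1/2282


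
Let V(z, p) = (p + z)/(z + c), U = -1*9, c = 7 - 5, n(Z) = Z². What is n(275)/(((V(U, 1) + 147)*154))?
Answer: 6875/2074 ≈ 3.3148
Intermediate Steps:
c = 2
U = -9
V(z, p) = (p + z)/(2 + z) (V(z, p) = (p + z)/(z + 2) = (p + z)/(2 + z))
n(275)/(((V(U, 1) + 147)*154)) = 275²/((((1 - 9)/(2 - 9) + 147)*154)) = 75625/(((-8/(-7) + 147)*154)) = 75625/(((-⅐*(-8) + 147)*154)) = 75625/(((8/7 + 147)*154)) = 75625/(((1037/7)*154)) = 75625/22814 = 75625*(1/22814) = 6875/2074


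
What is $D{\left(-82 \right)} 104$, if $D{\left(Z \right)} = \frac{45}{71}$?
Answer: $\frac{4680}{71} \approx 65.916$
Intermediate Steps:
$D{\left(Z \right)} = \frac{45}{71}$ ($D{\left(Z \right)} = 45 \cdot \frac{1}{71} = \frac{45}{71}$)
$D{\left(-82 \right)} 104 = \frac{45}{71} \cdot 104 = \frac{4680}{71}$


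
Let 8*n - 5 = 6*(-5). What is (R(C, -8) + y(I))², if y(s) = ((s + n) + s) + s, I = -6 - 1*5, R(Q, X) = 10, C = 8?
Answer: 43681/64 ≈ 682.52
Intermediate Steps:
n = -25/8 (n = 5/8 + (6*(-5))/8 = 5/8 + (⅛)*(-30) = 5/8 - 15/4 = -25/8 ≈ -3.1250)
I = -11 (I = -6 - 5 = -11)
y(s) = -25/8 + 3*s (y(s) = ((s - 25/8) + s) + s = ((-25/8 + s) + s) + s = (-25/8 + 2*s) + s = -25/8 + 3*s)
(R(C, -8) + y(I))² = (10 + (-25/8 + 3*(-11)))² = (10 + (-25/8 - 33))² = (10 - 289/8)² = (-209/8)² = 43681/64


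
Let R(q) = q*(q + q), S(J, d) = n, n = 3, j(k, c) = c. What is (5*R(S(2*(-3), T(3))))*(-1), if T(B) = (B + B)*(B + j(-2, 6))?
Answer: -90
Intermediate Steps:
T(B) = 2*B*(6 + B) (T(B) = (B + B)*(B + 6) = (2*B)*(6 + B) = 2*B*(6 + B))
S(J, d) = 3
R(q) = 2*q² (R(q) = q*(2*q) = 2*q²)
(5*R(S(2*(-3), T(3))))*(-1) = (5*(2*3²))*(-1) = (5*(2*9))*(-1) = (5*18)*(-1) = 90*(-1) = -90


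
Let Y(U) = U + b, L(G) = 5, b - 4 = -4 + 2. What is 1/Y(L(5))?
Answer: 1/7 ≈ 0.14286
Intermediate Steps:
b = 2 (b = 4 + (-4 + 2) = 4 - 2 = 2)
Y(U) = 2 + U (Y(U) = U + 2 = 2 + U)
1/Y(L(5)) = 1/(2 + 5) = 1/7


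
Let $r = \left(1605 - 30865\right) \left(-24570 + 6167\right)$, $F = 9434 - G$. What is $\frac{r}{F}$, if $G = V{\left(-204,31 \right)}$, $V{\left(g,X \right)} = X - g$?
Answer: $\frac{538471780}{9199} \approx 58536.0$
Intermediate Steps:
$G = 235$ ($G = 31 - -204 = 31 + 204 = 235$)
$F = 9199$ ($F = 9434 - 235 = 9199$)
$r = 538471780$ ($r = \left(-29260\right) \left(-18403\right) = 538471780$)
$\frac{r}{F} = \frac{538471780}{9199}$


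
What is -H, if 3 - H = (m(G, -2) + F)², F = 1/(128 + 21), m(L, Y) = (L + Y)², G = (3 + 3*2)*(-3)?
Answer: 15702529497/22201 ≈ 7.0729e+5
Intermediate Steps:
G = -27 (G = (3 + 6)*(-3) = 9*(-3) = -27)
F = 1/149 ≈ 0.0067114
H = -15702529497/22201 (H = 3 - ((-27 - 2)² + 1/149)² = 3 - ((-29)² + 1/149)² = 3 - (841 + 1/149)² = 3 - (125310/149)² = 3 - 1*15702596100/22201 = 3 - 15702596100/22201 = -15702529497/22201 ≈ -7.0729e+5)
-H = -1*(-15702529497/22201) = 15702529497/22201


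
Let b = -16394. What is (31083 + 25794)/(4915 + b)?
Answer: -56877/11479 ≈ -4.9549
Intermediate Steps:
(31083 + 25794)/(4915 + b) = (31083 + 25794)/(4915 - 16394) = 56877/(-11479) = 56877*(-1/11479) = -56877/11479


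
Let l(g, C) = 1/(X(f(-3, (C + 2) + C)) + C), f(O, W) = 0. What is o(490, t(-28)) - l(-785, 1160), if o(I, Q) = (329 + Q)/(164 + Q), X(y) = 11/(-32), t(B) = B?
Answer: 11165457/5046824 ≈ 2.2124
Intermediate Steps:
X(y) = -11/32 (X(y) = 11*(-1/32) = -11/32)
l(g, C) = 1/(-11/32 + C)
o(I, Q) = (329 + Q)/(164 + Q)
o(490, t(-28)) - l(-785, 1160) = (329 - 28)/(164 - 28) - 32/(-11 + 32*1160) = 301/136 - 32/(-11 + 37120) = (1/136)*301 - 32/37109 = 301/136 - 32/37109 = 11165457/5046824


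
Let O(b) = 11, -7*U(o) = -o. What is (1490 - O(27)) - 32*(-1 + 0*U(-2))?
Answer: 1511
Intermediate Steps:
U(o) = o/7 (U(o) = -(-1)*o/7 = o/7)
(1490 - O(27)) - 32*(-1 + 0*U(-2)) = (1490 - 1*11) - 32*(-1 + 0*((⅐)*(-2))) = (1490 - 11) - 32*(-1 + 0*(-2/7)) = 1479 - 32*(-1 + 0) = 1479 - 32*(-1) = 1479 + 32 = 1511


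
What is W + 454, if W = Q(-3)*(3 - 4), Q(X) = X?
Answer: 457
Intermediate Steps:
W = 3 (W = -3*(3 - 4) = -3*(-1) = 3)
W + 454 = 3 + 454 = 457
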